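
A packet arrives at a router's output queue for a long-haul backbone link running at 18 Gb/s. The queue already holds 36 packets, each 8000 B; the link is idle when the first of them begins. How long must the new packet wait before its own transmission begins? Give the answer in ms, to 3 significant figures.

Each queued packet: L/R = 64000/18000000000 = 0.00355556 ms.
36 queued → 0.128 ms.
Queuing delay = 0.128 ms.

0.128 ms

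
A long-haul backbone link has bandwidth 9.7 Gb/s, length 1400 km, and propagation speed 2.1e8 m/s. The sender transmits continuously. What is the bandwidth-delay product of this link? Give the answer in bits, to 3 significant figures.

64700000 bits

Propagation delay = 1400000 / 210000000 = 0.00666667 s.
BDP = R × t_prop = 9700000000 × 0.00666667 = 64666700 bits.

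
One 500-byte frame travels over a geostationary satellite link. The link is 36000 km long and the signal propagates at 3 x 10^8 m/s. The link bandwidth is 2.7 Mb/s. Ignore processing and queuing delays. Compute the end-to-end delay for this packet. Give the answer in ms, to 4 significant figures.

L = 500 × 8 = 4000 bits.
Transmission delay = L/R = 4000 / 2700000 = 1.48148 ms.
Propagation delay = d/s = 36000000 m / 300000000 m/s = 120 ms.
Total = 121.5 ms.

121.5 ms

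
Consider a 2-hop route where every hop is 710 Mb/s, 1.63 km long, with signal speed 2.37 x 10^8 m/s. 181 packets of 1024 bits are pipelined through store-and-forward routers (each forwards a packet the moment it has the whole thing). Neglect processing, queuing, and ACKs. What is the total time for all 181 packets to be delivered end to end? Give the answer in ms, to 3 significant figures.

Per-hop transmission t_tx = L/R = 1024/710000000 = 0.00144225 ms.
Per-hop propagation t_prop = 1630/237000000 = 0.00687764 ms.
Pipeline fill: first packet needs 2·t_tx to clear all hops; remaining 180 packets each add one t_tx.
Total = (2+181-1)·t_tx + 2·t_prop = 182·0.00144225 + 2·0.00687764 = 0.276 ms.

0.276 ms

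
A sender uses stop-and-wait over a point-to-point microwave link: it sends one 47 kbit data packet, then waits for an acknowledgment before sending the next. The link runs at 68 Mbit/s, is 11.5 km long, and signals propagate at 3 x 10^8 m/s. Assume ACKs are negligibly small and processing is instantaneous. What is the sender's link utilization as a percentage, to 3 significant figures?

t_tx = L/R = 47000/68000000 = 0.000691176 s.
t_prop = 11500/300000000 = 3.83333e-05 s; RTT = 7.66667e-05 s.
Cycle = t_tx + RTT = 0.000767843 s.
Utilization = t_tx / cycle = 0.000691176/0.000767843 = 90.0 %.

90.0 %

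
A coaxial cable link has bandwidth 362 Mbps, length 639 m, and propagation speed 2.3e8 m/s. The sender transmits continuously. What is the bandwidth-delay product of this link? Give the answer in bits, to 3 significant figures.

Propagation delay = 639 / 2.3e+08 = 2.77826e-06 s.
BDP = R × t_prop = 362000000 × 2.77826e-06 = 1005.73 bits.

1010 bits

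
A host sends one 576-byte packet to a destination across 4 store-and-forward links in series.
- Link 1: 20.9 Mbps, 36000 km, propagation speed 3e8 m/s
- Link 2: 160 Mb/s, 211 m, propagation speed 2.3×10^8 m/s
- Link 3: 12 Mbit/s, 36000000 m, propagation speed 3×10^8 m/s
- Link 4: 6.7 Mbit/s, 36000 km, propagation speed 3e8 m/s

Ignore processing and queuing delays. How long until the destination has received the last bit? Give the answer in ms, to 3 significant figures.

L = 576 × 8 = 4608 bits.
Transmission delays (L/R per hop): 0.220478, 0.0288, 0.384, 0.687761 ms; sum = 1.32104 ms.
Propagation delays (d/s per hop): 120, 0.000917391, 120, 120 ms; sum = 360.001 ms.
End-to-end = 361 ms.

361 ms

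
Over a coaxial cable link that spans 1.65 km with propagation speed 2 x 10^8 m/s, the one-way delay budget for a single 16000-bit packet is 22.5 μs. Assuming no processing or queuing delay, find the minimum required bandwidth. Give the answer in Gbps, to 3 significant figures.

1.12 Gbps

Propagation delay = 1650 / 200000000 = 8.25 μs.
Transmission budget = 22.5 − 8.25 = 14.25 μs.
R ≥ L / t_tx = 16000 bits / 1.425e-05 s = 1.12 Gbps.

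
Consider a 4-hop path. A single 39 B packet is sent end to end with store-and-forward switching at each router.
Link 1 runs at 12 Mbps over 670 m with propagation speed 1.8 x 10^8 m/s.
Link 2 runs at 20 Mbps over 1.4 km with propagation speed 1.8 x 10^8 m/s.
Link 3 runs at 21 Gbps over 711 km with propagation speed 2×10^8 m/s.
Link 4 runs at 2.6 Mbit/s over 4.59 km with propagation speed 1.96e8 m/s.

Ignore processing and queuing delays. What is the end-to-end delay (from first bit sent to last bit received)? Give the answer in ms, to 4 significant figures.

3.752 ms

L = 39 × 8 = 312 bits.
Transmission delays (L/R per hop): 0.026, 0.0156, 1.48571e-05, 0.12 ms; sum = 0.161615 ms.
Propagation delays (d/s per hop): 0.00372222, 0.00777778, 3.555, 0.0234184 ms; sum = 3.58992 ms.
End-to-end = 3.752 ms.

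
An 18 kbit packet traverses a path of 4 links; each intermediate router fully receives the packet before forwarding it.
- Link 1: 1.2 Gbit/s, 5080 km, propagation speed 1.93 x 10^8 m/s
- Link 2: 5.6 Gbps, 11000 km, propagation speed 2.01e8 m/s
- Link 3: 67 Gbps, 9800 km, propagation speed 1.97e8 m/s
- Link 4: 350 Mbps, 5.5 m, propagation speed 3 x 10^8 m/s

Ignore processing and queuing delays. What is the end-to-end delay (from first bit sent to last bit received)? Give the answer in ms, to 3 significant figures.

131 ms

L = 18000 bits.
Transmission delays (L/R per hop): 0.015, 0.00321429, 0.000268657, 0.0514286 ms; sum = 0.0699115 ms.
Propagation delays (d/s per hop): 26.3212, 54.7264, 49.7462, 1.83333e-05 ms; sum = 130.794 ms.
End-to-end = 131 ms.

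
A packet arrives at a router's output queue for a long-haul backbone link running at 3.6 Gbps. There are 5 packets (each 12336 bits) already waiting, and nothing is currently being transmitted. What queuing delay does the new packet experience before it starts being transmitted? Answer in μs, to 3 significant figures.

17.1 μs

Each queued packet: L/R = 12336/3600000000 = 3.42667 μs.
5 queued → 17.1333 μs.
Queuing delay = 17.1 μs.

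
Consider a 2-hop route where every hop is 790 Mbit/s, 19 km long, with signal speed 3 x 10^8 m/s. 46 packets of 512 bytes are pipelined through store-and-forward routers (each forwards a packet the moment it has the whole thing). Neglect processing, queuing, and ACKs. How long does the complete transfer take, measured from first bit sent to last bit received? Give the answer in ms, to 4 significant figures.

0.3704 ms

Per-hop transmission t_tx = L/R = 4096/790000000 = 0.00518481 ms.
Per-hop propagation t_prop = 19000/300000000 = 0.0633333 ms.
Pipeline fill: first packet needs 2·t_tx to clear all hops; remaining 45 packets each add one t_tx.
Total = (2+46-1)·t_tx + 2·t_prop = 47·0.00518481 + 2·0.0633333 = 0.3704 ms.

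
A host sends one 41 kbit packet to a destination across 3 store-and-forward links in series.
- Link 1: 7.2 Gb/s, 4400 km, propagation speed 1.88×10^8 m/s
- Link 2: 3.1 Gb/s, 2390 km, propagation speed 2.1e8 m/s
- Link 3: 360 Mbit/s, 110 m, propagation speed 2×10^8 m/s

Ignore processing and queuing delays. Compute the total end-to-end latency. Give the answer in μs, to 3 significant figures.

34900 μs

L = 41000 bits.
Transmission delays (L/R per hop): 5.69444, 13.2258, 113.889 μs; sum = 132.809 μs.
Propagation delays (d/s per hop): 23404.3, 11381, 0.55 μs; sum = 34785.8 μs.
End-to-end = 34900 μs.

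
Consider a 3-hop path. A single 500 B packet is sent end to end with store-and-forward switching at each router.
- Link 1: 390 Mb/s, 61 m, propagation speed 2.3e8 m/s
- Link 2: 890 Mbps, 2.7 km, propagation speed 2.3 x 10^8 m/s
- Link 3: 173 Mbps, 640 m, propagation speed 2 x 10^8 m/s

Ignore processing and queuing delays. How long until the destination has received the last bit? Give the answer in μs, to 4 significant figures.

53.08 μs

L = 500 × 8 = 4000 bits.
Transmission delays (L/R per hop): 10.2564, 4.49438, 23.1214 μs; sum = 37.8722 μs.
Propagation delays (d/s per hop): 0.265217, 11.7391, 3.2 μs; sum = 15.2043 μs.
End-to-end = 53.08 μs.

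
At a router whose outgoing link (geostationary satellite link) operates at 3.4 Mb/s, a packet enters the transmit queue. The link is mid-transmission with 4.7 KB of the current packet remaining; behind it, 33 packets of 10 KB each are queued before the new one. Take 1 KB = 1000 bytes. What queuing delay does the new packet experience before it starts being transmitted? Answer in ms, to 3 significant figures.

Each queued packet: L/R = 80000/3400000 = 23.5294 ms.
33 queued → 776.471 ms.
Plus remaining 37600 bits of current packet: 11.0588 ms.
Queuing delay = 788 ms.

788 ms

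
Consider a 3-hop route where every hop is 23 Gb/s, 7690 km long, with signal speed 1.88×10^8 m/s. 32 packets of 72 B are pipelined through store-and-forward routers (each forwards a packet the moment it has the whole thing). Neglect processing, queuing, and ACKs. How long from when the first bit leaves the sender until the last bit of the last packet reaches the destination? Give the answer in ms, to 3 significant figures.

123 ms

Per-hop transmission t_tx = L/R = 576/23000000000 = 2.50435e-05 ms.
Per-hop propagation t_prop = 7690000/188000000 = 40.9043 ms.
Pipeline fill: first packet needs 3·t_tx to clear all hops; remaining 31 packets each add one t_tx.
Total = (3+32-1)·t_tx + 3·t_prop = 34·2.50435e-05 + 3·40.9043 = 123 ms.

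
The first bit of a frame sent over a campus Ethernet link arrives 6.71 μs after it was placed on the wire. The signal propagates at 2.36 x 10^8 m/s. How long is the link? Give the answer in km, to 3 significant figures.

1.58 km

d = s × t_prop = 236000000 × 6.71e-06 = 1.58 km.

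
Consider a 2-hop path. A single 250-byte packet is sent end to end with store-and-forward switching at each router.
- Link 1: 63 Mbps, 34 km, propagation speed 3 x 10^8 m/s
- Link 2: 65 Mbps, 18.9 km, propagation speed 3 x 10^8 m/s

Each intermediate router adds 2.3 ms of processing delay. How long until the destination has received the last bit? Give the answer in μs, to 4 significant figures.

2539 μs

L = 250 × 8 = 2000 bits.
Transmission delays (L/R per hop): 31.746, 30.7692 μs; sum = 62.5153 μs.
Propagation delays (d/s per hop): 113.333, 63 μs; sum = 176.333 μs.
Processing at 1 router(s): 1 × 2.3 ms = 2300 μs.
End-to-end = 2539 μs.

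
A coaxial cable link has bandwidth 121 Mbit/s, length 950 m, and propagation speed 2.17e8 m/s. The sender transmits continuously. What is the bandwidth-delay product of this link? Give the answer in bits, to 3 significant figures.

530 bits

Propagation delay = 950 / 217000000 = 4.37788e-06 s.
BDP = R × t_prop = 121000000 × 4.37788e-06 = 529.724 bits.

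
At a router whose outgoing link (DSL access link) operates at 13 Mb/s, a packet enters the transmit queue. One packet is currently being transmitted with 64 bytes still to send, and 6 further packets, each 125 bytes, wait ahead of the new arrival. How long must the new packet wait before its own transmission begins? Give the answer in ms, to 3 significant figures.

Each queued packet: L/R = 1000/13000000 = 0.0769231 ms.
6 queued → 0.461538 ms.
Plus remaining 512 bits of current packet: 0.0393846 ms.
Queuing delay = 0.501 ms.

0.501 ms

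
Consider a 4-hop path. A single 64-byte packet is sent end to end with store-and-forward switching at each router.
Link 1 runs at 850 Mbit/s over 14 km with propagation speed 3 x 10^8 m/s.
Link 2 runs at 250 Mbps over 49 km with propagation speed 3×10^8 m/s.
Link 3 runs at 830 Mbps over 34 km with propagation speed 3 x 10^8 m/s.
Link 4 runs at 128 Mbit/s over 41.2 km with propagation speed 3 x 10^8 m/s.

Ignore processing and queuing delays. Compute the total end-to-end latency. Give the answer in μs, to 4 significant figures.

467.9 μs

L = 64 × 8 = 512 bits.
Transmission delays (L/R per hop): 0.602353, 2.048, 0.616867, 4 μs; sum = 7.26722 μs.
Propagation delays (d/s per hop): 46.6667, 163.333, 113.333, 137.333 μs; sum = 460.667 μs.
End-to-end = 467.9 μs.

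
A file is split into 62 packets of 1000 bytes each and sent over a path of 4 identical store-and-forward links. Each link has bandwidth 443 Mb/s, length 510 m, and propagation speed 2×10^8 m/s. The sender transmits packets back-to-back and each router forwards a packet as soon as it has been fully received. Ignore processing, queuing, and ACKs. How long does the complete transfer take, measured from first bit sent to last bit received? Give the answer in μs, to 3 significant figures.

1180 μs

Per-hop transmission t_tx = L/R = 8000/443000000 = 18.0587 μs.
Per-hop propagation t_prop = 510/200000000 = 2.55 μs.
Pipeline fill: first packet needs 4·t_tx to clear all hops; remaining 61 packets each add one t_tx.
Total = (4+62-1)·t_tx + 4·t_prop = 65·18.0587 + 4·2.55 = 1180 μs.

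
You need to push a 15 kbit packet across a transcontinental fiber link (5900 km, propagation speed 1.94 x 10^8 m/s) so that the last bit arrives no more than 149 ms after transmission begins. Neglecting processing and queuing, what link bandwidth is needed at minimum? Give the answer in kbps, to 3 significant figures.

Propagation delay = 5900000 / 194000000 = 30.4124 ms.
Transmission budget = 149 − 30.4124 = 118.588 ms.
R ≥ L / t_tx = 15000 bits / 0.118588 s = 126 kbps.

126 kbps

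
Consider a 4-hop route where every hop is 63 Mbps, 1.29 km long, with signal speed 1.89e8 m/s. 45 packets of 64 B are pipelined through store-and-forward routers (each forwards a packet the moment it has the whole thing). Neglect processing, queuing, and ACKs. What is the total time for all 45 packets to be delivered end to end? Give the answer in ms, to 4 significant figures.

Per-hop transmission t_tx = L/R = 512/63000000 = 0.00812698 ms.
Per-hop propagation t_prop = 1290/189000000 = 0.0068254 ms.
Pipeline fill: first packet needs 4·t_tx to clear all hops; remaining 44 packets each add one t_tx.
Total = (4+45-1)·t_tx + 4·t_prop = 48·0.00812698 + 4·0.0068254 = 0.4174 ms.

0.4174 ms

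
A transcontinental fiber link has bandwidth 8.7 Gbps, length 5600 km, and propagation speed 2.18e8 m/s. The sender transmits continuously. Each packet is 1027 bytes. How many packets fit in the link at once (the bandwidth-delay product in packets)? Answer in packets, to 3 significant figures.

27200 packets

Propagation delay = 5600000 / 2.18e+08 = 0.0256881 s.
BDP = R × t_prop = 8700000000 × 0.0256881 = 223486000 bits.
In packets of 8216 bits: 27200 packets.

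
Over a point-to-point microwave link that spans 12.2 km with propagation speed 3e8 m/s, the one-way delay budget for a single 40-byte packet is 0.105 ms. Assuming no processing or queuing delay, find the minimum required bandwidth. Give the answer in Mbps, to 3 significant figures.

4.97 Mbps

L = 320 bits.
Propagation delay = 12200 / 300000000 = 0.0406667 ms.
Transmission budget = 0.105 − 0.0406667 = 0.0643333 ms.
R ≥ L / t_tx = 320 bits / 6.43333e-05 s = 4.97 Mbps.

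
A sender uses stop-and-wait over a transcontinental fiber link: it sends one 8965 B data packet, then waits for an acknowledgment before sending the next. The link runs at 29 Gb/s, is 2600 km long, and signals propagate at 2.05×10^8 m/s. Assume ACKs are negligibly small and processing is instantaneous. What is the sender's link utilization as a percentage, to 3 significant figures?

t_tx = L/R = 71720/29000000000 = 2.4731e-06 s.
t_prop = 2600000/2.05e+08 = 0.0126829 s; RTT = 0.0253659 s.
Cycle = t_tx + RTT = 0.0253683 s.
Utilization = t_tx / cycle = 2.4731e-06/0.0253683 = 0.00975 %.

0.00975 %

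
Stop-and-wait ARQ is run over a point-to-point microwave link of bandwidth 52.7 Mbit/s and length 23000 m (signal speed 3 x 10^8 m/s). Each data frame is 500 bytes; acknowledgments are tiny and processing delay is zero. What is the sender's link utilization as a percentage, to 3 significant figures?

33.1 %

t_tx = L/R = 4000/52700000 = 7.59013e-05 s.
t_prop = 23000/300000000 = 7.66667e-05 s; RTT = 0.000153333 s.
Cycle = t_tx + RTT = 0.000229235 s.
Utilization = t_tx / cycle = 7.59013e-05/0.000229235 = 33.1 %.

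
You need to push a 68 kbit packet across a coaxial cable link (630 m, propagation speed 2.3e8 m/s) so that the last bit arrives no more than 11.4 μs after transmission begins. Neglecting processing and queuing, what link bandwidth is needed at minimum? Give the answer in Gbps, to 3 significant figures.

7.85 Gbps

Propagation delay = 630 / 2.3e+08 = 2.73913 μs.
Transmission budget = 11.4 − 2.73913 = 8.66087 μs.
R ≥ L / t_tx = 68000 bits / 8.66087e-06 s = 7.85 Gbps.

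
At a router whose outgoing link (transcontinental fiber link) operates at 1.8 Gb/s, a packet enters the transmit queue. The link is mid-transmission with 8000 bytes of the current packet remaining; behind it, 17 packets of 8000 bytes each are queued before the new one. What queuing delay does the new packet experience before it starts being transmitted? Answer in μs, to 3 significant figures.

Each queued packet: L/R = 64000/1800000000 = 35.5556 μs.
17 queued → 604.444 μs.
Plus remaining 64000 bits of current packet: 35.5556 μs.
Queuing delay = 640 μs.

640 μs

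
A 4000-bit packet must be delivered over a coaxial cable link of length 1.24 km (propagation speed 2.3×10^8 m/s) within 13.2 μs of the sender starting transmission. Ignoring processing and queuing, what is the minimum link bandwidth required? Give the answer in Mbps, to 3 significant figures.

Propagation delay = 1240 / 2.3e+08 = 5.3913 μs.
Transmission budget = 13.2 − 5.3913 = 7.8087 μs.
R ≥ L / t_tx = 4000 bits / 7.8087e-06 s = 512 Mbps.

512 Mbps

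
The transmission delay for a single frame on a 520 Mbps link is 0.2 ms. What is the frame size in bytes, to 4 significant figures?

L = R × t_tx = 520000000 b/s × 0.0002 s = 104000 bits.
In bytes: 104000 / 8 = 13000 bytes.

13000 bytes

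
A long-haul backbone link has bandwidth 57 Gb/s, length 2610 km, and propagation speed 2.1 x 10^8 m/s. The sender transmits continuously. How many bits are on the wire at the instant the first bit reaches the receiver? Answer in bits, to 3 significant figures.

708000000 bits

Propagation delay = 2610000 / 210000000 = 0.0124286 s.
BDP = R × t_prop = 57000000000 × 0.0124286 = 708429000 bits.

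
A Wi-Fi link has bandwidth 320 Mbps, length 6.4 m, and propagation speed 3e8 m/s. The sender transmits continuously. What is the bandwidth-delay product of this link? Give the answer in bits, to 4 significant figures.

Propagation delay = 6.4 / 300000000 = 2.13333e-08 s.
BDP = R × t_prop = 320000000 × 2.13333e-08 = 6.82667 bits.

6.827 bits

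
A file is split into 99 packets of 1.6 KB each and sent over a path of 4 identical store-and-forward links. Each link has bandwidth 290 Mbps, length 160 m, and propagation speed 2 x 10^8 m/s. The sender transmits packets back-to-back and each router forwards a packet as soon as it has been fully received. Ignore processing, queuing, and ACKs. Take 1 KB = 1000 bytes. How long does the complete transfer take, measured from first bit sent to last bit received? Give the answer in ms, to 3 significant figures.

Per-hop transmission t_tx = L/R = 12800/290000000 = 0.0441379 ms.
Per-hop propagation t_prop = 160/200000000 = 0.0008 ms.
Pipeline fill: first packet needs 4·t_tx to clear all hops; remaining 98 packets each add one t_tx.
Total = (4+99-1)·t_tx + 4·t_prop = 102·0.0441379 + 4·0.0008 = 4.51 ms.

4.51 ms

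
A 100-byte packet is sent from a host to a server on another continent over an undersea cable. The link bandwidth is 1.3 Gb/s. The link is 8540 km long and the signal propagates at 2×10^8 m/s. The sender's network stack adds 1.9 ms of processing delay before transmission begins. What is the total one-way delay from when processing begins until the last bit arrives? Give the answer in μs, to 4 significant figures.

L = 100 × 8 = 800 bits.
Transmission delay = L/R = 800 / 1300000000 = 0.615385 μs.
Propagation delay = d/s = 8540000 m / 200000000 m/s = 42700 μs.
Plus processing delay 1.9 ms = 1900 μs.
Total = 44600 μs.

44600 μs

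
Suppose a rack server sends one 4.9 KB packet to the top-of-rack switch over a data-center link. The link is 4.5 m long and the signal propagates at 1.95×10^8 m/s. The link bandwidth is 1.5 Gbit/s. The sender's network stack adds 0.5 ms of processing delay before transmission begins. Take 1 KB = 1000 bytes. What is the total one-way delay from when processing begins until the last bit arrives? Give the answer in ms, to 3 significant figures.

L = 39200 bits.
Transmission delay = L/R = 39200 / 1500000000 = 0.0261333 ms.
Propagation delay = d/s = 4.5 m / 195000000 m/s = 2.30769e-05 ms.
Plus processing delay 0.5 ms = 0.5 ms.
Total = 0.526 ms.

0.526 ms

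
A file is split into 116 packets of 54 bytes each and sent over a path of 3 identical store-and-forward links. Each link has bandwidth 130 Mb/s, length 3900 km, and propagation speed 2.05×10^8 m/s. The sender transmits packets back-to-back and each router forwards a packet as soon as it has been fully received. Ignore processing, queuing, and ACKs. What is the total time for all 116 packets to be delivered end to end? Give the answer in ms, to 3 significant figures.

57.5 ms

Per-hop transmission t_tx = L/R = 432/130000000 = 0.00332308 ms.
Per-hop propagation t_prop = 3900000/2.05e+08 = 19.0244 ms.
Pipeline fill: first packet needs 3·t_tx to clear all hops; remaining 115 packets each add one t_tx.
Total = (3+116-1)·t_tx + 3·t_prop = 118·0.00332308 + 3·19.0244 = 57.5 ms.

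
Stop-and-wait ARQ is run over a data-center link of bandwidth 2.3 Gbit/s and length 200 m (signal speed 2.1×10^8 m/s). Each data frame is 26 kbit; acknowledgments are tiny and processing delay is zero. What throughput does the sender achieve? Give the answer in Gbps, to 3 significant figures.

t_tx = L/R = 26000/2300000000 = 1.13043e-05 s.
t_prop = 200/210000000 = 9.52381e-07 s; RTT = 1.90476e-06 s.
Cycle = t_tx + RTT = 1.32091e-05 s.
Throughput = L / cycle = 26000 / 1.32091e-05 = 1.97 Gbps.

1.97 Gbps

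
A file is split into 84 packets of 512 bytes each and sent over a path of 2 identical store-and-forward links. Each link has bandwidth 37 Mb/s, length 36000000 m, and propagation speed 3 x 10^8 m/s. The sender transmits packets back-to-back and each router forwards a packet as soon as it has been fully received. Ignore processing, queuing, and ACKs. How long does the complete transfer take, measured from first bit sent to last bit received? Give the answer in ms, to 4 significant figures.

249.4 ms

Per-hop transmission t_tx = L/R = 4096/37000000 = 0.110703 ms.
Per-hop propagation t_prop = 36000000/300000000 = 120 ms.
Pipeline fill: first packet needs 2·t_tx to clear all hops; remaining 83 packets each add one t_tx.
Total = (2+84-1)·t_tx + 2·t_prop = 85·0.110703 + 2·120 = 249.4 ms.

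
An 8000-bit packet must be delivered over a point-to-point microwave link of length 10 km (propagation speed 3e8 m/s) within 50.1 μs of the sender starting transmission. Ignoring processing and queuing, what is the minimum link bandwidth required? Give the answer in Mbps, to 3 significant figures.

Propagation delay = 10000 / 300000000 = 33.3333 μs.
Transmission budget = 50.1 − 33.3333 = 16.7667 μs.
R ≥ L / t_tx = 8000 bits / 1.67667e-05 s = 477 Mbps.

477 Mbps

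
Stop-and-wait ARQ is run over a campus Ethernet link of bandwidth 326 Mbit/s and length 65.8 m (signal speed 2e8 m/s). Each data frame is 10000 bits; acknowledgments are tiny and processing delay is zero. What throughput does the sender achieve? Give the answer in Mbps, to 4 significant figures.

t_tx = L/R = 10000/326000000 = 3.06748e-05 s.
t_prop = 65.8/200000000 = 3.29e-07 s; RTT = 6.58e-07 s.
Cycle = t_tx + RTT = 3.13328e-05 s.
Throughput = L / cycle = 10000 / 3.13328e-05 = 319.2 Mbps.

319.2 Mbps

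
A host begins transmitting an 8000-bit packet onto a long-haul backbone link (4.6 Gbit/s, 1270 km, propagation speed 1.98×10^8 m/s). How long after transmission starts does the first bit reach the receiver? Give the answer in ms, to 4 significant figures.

First bit experiences only propagation delay: d/s = 1270000/198000000 = 6.414 ms.

6.414 ms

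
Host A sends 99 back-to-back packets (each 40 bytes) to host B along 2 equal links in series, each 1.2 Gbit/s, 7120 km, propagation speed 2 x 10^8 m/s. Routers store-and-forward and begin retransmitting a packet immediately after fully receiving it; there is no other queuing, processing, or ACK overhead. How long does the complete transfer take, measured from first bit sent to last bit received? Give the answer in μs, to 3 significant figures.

Per-hop transmission t_tx = L/R = 320/1200000000 = 0.266667 μs.
Per-hop propagation t_prop = 7120000/200000000 = 35600 μs.
Pipeline fill: first packet needs 2·t_tx to clear all hops; remaining 98 packets each add one t_tx.
Total = (2+99-1)·t_tx + 2·t_prop = 100·0.266667 + 2·35600 = 71200 μs.

71200 μs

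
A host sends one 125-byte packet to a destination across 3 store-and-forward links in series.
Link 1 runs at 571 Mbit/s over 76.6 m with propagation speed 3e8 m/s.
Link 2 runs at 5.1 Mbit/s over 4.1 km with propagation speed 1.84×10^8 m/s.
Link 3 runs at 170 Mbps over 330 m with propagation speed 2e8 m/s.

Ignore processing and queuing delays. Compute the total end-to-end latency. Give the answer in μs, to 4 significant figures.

227.9 μs

L = 125 × 8 = 1000 bits.
Transmission delays (L/R per hop): 1.75131, 196.078, 5.88235 μs; sum = 203.712 μs.
Propagation delays (d/s per hop): 0.255333, 22.2826, 1.65 μs; sum = 24.1879 μs.
End-to-end = 227.9 μs.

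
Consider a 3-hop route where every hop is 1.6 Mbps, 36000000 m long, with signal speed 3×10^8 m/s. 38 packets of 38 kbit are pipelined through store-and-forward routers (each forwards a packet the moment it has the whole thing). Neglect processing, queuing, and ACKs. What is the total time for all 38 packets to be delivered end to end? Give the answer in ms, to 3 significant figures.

Per-hop transmission t_tx = L/R = 38000/1600000 = 23.75 ms.
Per-hop propagation t_prop = 36000000/300000000 = 120 ms.
Pipeline fill: first packet needs 3·t_tx to clear all hops; remaining 37 packets each add one t_tx.
Total = (3+38-1)·t_tx + 3·t_prop = 40·23.75 + 3·120 = 1310 ms.

1310 ms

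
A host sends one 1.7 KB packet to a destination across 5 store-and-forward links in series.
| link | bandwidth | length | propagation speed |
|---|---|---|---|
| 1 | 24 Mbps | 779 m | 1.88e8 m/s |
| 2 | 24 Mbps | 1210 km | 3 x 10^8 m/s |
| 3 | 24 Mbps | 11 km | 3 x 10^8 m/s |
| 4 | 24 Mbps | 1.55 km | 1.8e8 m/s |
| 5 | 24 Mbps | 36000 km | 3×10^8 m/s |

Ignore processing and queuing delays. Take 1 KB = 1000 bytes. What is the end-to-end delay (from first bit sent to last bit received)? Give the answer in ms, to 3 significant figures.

L = 13600 bits.
Transmission delay per hop = L/R = 13600/24000000 = 0.566667 ms; 5 hops → 2.83333 ms.
Propagation delays (d/s per hop): 0.00414362, 4.03333, 0.0366667, 0.00861111, 120 ms; sum = 124.083 ms.
End-to-end = 127 ms.

127 ms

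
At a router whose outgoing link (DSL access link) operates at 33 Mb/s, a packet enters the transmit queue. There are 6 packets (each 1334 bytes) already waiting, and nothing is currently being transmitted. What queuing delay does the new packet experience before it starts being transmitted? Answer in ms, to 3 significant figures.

Each queued packet: L/R = 10672/33000000 = 0.323394 ms.
6 queued → 1.94036 ms.
Queuing delay = 1.94 ms.

1.94 ms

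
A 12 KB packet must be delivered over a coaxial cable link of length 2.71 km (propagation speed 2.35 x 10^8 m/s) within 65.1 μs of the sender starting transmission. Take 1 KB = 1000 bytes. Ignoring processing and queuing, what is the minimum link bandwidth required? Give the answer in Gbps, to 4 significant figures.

L = 96000 bits.
Propagation delay = 2710 / 235000000 = 11.5319 μs.
Transmission budget = 65.1 − 11.5319 = 53.5681 μs.
R ≥ L / t_tx = 96000 bits / 5.35681e-05 s = 1.792 Gbps.

1.792 Gbps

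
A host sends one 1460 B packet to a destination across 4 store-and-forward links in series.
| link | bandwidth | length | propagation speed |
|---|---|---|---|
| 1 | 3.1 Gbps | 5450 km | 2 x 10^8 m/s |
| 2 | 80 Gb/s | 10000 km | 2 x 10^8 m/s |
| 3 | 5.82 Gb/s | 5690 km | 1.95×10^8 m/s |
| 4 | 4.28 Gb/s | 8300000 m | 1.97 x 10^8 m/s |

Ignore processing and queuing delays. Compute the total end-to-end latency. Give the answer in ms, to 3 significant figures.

149 ms

L = 1460 × 8 = 11680 bits.
Transmission delays (L/R per hop): 0.00376774, 0.000146, 0.00200687, 0.00272897 ms; sum = 0.00864959 ms.
Propagation delays (d/s per hop): 27.25, 50, 29.1795, 42.132 ms; sum = 148.561 ms.
End-to-end = 149 ms.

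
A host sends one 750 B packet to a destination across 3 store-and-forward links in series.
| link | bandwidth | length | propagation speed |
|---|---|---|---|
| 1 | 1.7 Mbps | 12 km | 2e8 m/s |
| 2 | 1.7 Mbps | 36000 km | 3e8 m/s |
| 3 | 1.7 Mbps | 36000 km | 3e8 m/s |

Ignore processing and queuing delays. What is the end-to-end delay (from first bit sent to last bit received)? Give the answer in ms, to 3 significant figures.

L = 750 × 8 = 6000 bits.
Transmission delay per hop = L/R = 6000/1700000 = 3.52941 ms; 3 hops → 10.5882 ms.
Propagation delays (d/s per hop): 0.06, 120, 120 ms; sum = 240.06 ms.
End-to-end = 251 ms.

251 ms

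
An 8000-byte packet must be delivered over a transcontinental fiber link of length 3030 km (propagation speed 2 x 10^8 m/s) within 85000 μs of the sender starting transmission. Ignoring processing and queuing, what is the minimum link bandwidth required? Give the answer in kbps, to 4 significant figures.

L = 64000 bits.
Propagation delay = 3030000 / 200000000 = 15150 μs.
Transmission budget = 85000 − 15150 = 69850 μs.
R ≥ L / t_tx = 64000 bits / 0.06985 s = 916.2 kbps.

916.2 kbps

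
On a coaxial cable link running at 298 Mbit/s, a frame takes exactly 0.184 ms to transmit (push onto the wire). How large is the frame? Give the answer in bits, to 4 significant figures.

L = R × t_tx = 298000000 b/s × 0.000184 s = 54832 bits.

54830 bits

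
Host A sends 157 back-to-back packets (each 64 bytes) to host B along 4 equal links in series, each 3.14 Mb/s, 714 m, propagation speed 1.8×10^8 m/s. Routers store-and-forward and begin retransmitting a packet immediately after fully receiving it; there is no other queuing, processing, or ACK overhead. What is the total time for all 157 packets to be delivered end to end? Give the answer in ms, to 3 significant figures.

26.1 ms

Per-hop transmission t_tx = L/R = 512/3140000 = 0.163057 ms.
Per-hop propagation t_prop = 714/180000000 = 0.00396667 ms.
Pipeline fill: first packet needs 4·t_tx to clear all hops; remaining 156 packets each add one t_tx.
Total = (4+157-1)·t_tx + 4·t_prop = 160·0.163057 + 4·0.00396667 = 26.1 ms.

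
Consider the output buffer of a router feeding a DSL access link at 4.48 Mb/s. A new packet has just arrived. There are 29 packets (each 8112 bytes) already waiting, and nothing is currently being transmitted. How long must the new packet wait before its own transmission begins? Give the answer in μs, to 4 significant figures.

420100 μs

Each queued packet: L/R = 64896/4480000 = 14485.7 μs.
29 queued → 420086 μs.
Queuing delay = 420100 μs.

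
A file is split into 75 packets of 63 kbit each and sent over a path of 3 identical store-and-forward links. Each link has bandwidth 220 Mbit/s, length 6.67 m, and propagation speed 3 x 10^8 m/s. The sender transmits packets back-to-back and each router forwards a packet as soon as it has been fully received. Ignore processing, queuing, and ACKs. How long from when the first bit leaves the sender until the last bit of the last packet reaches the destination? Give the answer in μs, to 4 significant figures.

22050 μs

Per-hop transmission t_tx = L/R = 63000/220000000 = 286.364 μs.
Per-hop propagation t_prop = 6.67/300000000 = 0.0222333 μs.
Pipeline fill: first packet needs 3·t_tx to clear all hops; remaining 74 packets each add one t_tx.
Total = (3+75-1)·t_tx + 3·t_prop = 77·286.364 + 3·0.0222333 = 22050 μs.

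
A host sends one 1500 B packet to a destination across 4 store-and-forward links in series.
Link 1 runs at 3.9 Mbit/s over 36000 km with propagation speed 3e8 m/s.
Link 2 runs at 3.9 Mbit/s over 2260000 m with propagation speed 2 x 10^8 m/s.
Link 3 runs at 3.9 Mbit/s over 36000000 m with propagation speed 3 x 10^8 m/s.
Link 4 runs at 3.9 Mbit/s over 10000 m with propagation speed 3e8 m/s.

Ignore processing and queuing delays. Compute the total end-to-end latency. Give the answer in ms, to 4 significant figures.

263.6 ms

L = 1500 × 8 = 12000 bits.
Transmission delay per hop = L/R = 12000/3900000 = 3.07692 ms; 4 hops → 12.3077 ms.
Propagation delays (d/s per hop): 120, 11.3, 120, 0.0333333 ms; sum = 251.333 ms.
End-to-end = 263.6 ms.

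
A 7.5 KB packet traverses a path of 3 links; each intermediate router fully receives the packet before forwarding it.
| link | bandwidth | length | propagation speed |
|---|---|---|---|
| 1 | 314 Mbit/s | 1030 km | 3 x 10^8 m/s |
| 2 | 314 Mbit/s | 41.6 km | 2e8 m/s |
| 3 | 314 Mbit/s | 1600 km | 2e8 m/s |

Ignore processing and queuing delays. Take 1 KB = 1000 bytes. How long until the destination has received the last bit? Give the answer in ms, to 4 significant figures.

L = 60000 bits.
Transmission delay per hop = L/R = 60000/314000000 = 0.191083 ms; 3 hops → 0.573248 ms.
Propagation delays (d/s per hop): 3.43333, 0.208, 8 ms; sum = 11.6413 ms.
End-to-end = 12.21 ms.

12.21 ms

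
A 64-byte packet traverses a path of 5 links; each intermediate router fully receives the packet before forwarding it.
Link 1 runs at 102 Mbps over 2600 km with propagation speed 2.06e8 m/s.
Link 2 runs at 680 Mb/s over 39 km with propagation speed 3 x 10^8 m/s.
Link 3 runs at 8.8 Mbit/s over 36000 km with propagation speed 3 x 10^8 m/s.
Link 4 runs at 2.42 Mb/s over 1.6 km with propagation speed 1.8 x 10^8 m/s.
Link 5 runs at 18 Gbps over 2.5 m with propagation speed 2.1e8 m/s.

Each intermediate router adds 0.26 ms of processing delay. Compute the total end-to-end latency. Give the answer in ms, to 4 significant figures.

L = 64 × 8 = 512 bits.
Transmission delays (L/R per hop): 0.00501961, 0.000752941, 0.0581818, 0.21157, 2.84444e-05 ms; sum = 0.275553 ms.
Propagation delays (d/s per hop): 12.6214, 0.13, 120, 0.00888889, 1.19048e-05 ms; sum = 132.76 ms.
Processing at 4 router(s): 4 × 0.26 ms = 1.04 ms.
End-to-end = 134.1 ms.

134.1 ms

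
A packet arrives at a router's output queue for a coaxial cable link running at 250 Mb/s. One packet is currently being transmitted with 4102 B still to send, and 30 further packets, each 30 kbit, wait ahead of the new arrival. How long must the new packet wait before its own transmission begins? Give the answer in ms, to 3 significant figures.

Each queued packet: L/R = 30000/250000000 = 0.12 ms.
30 queued → 3.6 ms.
Plus remaining 32816 bits of current packet: 0.131264 ms.
Queuing delay = 3.73 ms.

3.73 ms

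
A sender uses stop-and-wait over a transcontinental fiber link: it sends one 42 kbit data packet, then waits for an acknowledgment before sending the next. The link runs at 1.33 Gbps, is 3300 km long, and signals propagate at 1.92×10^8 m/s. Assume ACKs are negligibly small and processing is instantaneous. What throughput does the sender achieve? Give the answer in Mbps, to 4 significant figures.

1.221 Mbps

t_tx = L/R = 42000/1330000000 = 3.15789e-05 s.
t_prop = 3300000/192000000 = 0.0171875 s; RTT = 0.034375 s.
Cycle = t_tx + RTT = 0.0344066 s.
Throughput = L / cycle = 42000 / 0.0344066 = 1.221 Mbps.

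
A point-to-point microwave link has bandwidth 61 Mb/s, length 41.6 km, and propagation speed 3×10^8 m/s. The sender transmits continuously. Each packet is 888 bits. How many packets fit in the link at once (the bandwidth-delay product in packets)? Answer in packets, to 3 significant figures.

Propagation delay = 41600 / 300000000 = 0.000138667 s.
BDP = R × t_prop = 61000000 × 0.000138667 = 8458.67 bits.
In packets of 888 bits: 9.53 packets.

9.53 packets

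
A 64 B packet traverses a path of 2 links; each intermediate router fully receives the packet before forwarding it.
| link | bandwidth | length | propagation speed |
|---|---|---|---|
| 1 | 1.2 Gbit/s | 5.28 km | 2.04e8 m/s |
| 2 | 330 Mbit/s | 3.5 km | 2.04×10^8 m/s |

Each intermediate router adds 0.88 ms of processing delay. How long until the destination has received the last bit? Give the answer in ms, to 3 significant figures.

0.925 ms

L = 64 × 8 = 512 bits.
Transmission delays (L/R per hop): 0.000426667, 0.00155152 ms; sum = 0.00197818 ms.
Propagation delays (d/s per hop): 0.0258824, 0.0171569 ms; sum = 0.0430392 ms.
Processing at 1 router(s): 1 × 0.88 ms = 0.88 ms.
End-to-end = 0.925 ms.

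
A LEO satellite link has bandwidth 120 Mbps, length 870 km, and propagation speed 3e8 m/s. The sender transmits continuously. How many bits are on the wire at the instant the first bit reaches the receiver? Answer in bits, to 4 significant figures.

Propagation delay = 870000 / 300000000 = 0.0029 s.
BDP = R × t_prop = 120000000 × 0.0029 = 348000 bits.

348000 bits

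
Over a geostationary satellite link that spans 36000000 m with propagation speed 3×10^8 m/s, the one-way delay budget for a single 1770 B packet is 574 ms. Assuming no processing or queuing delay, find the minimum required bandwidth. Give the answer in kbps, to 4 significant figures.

31.19 kbps

L = 14160 bits.
Propagation delay = 36000000 / 300000000 = 120 ms.
Transmission budget = 574 − 120 = 454 ms.
R ≥ L / t_tx = 14160 bits / 0.454 s = 31.19 kbps.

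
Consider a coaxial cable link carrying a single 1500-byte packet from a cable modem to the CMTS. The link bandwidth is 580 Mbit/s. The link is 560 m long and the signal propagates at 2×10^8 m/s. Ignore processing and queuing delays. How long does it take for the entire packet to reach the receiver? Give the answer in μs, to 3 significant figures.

23.5 μs

L = 1500 × 8 = 12000 bits.
Transmission delay = L/R = 12000 / 580000000 = 20.6897 μs.
Propagation delay = d/s = 560 m / 200000000 m/s = 2.8 μs.
Total = 23.5 μs.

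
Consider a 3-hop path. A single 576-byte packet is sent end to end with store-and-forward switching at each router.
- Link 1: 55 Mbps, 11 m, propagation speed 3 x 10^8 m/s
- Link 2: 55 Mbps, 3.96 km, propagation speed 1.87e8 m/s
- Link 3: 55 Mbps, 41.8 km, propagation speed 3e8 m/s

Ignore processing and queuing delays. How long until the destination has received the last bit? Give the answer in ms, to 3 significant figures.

L = 576 × 8 = 4608 bits.
Transmission delay per hop = L/R = 4608/55000000 = 0.0837818 ms; 3 hops → 0.251345 ms.
Propagation delays (d/s per hop): 3.66667e-05, 0.0211765, 0.139333 ms; sum = 0.160546 ms.
End-to-end = 0.412 ms.

0.412 ms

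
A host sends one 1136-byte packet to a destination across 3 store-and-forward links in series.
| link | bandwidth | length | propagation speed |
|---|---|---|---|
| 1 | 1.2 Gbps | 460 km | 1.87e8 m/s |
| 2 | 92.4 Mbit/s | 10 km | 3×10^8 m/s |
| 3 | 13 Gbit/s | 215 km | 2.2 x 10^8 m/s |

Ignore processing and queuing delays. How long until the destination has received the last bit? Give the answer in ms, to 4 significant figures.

L = 1136 × 8 = 9088 bits.
Transmission delays (L/R per hop): 0.00757333, 0.098355, 0.000699077 ms; sum = 0.106627 ms.
Propagation delays (d/s per hop): 2.45989, 0.0333333, 0.977273 ms; sum = 3.4705 ms.
End-to-end = 3.577 ms.

3.577 ms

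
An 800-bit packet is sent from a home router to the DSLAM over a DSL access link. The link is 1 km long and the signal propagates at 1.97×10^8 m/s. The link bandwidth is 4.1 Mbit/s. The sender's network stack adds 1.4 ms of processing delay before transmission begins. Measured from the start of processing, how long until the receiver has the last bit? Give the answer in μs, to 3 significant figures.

1600 μs

Transmission delay = L/R = 800 / 4.1e+06 = 195.122 μs.
Propagation delay = d/s = 1000 m / 197000000 m/s = 5.07614 μs.
Plus processing delay 1.4 ms = 1400 μs.
Total = 1600 μs.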